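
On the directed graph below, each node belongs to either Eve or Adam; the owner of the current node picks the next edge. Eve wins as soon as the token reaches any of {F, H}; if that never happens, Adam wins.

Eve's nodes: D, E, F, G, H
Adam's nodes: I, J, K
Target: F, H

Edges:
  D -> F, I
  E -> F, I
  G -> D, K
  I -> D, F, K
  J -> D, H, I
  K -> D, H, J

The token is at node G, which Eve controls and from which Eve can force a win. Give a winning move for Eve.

A0 = {F, H}
A1: add {D, E} — D (Eve) has D→F; E (Eve) has E→F.
A2: add {G} — G (Eve) has G→D.
A3 = A2; e.g. I (Adam) can still go to K. Fixed point.
From G, successor D is in the attractor (rank 1); the other successor K is not.

D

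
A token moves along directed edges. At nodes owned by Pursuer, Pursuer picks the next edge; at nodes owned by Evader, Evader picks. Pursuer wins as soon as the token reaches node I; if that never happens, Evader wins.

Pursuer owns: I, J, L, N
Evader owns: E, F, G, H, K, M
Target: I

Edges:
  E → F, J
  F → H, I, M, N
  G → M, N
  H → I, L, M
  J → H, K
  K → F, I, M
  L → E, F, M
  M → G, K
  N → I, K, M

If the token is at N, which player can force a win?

Pursuer

A0 = {I}
A1: add {N} — N (Pursuer) has N→I.
A2 = A1; e.g. E (Evader) can still go to F. Fixed point.
N ∈ A1, so Pursuer can force the target.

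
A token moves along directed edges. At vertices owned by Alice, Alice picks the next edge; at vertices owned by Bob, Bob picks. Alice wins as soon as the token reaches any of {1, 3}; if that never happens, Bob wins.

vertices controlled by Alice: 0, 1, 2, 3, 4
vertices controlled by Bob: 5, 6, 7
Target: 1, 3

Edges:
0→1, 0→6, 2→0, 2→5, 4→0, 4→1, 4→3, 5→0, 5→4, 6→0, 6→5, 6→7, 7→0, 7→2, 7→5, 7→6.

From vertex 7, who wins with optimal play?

A0 = {1, 3}
A1: add {0, 4} — 0 (Alice) has 0→1; 4 (Alice) has 4→1.
A2: add {2, 5} — 2 (Alice) has 2→0; 5 (Bob): all of {0, 4} already in.
A3 = A2; e.g. 6 (Bob) can still go to 7. Fixed point.
7 never enters the attractor, so Bob can avoid the target forever.

Bob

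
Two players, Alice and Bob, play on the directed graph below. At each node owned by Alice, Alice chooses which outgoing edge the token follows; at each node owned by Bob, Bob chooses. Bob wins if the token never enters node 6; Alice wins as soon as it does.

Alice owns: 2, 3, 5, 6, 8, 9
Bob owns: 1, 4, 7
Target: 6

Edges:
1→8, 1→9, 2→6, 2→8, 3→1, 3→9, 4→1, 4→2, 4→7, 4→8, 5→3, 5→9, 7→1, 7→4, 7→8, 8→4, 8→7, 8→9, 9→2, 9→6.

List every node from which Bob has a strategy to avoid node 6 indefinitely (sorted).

A0 = {6}
A1: add {2, 9} — 2 (Alice) has 2→6; 9 (Alice) has 9→6.
A2: add {3, 5, 8} — 3 (Alice) has 3→9; 5 (Alice) has 5→9; 8 (Alice) has 8→9.
A3: add {1} — 1 (Bob): all of {8, 9} already in.
A4 = A3; e.g. 4 (Bob) can still go to 7. Fixed point.
Alice's attractor = {1, 2, 3, 5, 6, 8, 9}; Bob avoids the target exactly from the complement.

4, 7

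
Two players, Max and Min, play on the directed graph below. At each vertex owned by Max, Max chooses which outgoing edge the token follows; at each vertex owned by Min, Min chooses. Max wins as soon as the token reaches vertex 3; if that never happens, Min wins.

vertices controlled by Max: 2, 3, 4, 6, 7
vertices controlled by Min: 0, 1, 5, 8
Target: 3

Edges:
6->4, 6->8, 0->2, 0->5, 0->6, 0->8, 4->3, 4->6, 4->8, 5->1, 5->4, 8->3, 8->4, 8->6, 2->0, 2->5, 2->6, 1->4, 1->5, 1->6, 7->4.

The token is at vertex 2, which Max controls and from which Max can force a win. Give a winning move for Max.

6

A0 = {3}
A1: add {4} — 4 (Max) has 4→3.
A2: add {6, 7} — 6 (Max) has 6→4; 7 (Max) has 7→4.
A3: add {2, 8} — 2 (Max) has 2→6; 8 (Min): all of {3, 4, 6} already in.
A4 = A3; e.g. 0 (Min) can still go to 5. Fixed point.
From 2, successor 6 is in the attractor (rank 2); the other successors 0, 5 are not.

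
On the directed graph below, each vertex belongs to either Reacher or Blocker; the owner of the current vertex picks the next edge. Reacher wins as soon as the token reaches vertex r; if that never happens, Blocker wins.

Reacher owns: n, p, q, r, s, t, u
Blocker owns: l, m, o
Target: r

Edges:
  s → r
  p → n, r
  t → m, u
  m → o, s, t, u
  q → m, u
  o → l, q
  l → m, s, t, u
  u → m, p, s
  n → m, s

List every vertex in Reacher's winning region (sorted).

n, p, q, r, s, t, u

A0 = {r}
A1: add {p, s} — p (Reacher) has p→r; s (Reacher) has s→r.
A2: add {n, u} — n (Reacher) has n→s; u (Reacher) has u→p.
A3: add {q, t} — q (Reacher) has q→u; t (Reacher) has t→u.
A4 = A3; e.g. l (Blocker) can still go to m. Fixed point.
Reacher's winning region = {n, p, q, r, s, t, u}.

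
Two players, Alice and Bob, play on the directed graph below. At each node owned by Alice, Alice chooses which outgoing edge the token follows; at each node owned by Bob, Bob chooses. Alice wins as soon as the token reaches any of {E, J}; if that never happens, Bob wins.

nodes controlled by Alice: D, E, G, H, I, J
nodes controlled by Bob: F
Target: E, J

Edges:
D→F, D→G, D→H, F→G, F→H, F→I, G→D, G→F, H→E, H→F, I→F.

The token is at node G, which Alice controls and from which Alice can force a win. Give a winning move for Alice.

D

A0 = {E, J}
A1: add {H} — H (Alice) has H→E.
A2: add {D} — D (Alice) has D→H.
A3: add {G} — G (Alice) has G→D.
A4 = A3; e.g. F (Bob) can still go to I. Fixed point.
From G, successor D is in the attractor (rank 2); the other successor F is not.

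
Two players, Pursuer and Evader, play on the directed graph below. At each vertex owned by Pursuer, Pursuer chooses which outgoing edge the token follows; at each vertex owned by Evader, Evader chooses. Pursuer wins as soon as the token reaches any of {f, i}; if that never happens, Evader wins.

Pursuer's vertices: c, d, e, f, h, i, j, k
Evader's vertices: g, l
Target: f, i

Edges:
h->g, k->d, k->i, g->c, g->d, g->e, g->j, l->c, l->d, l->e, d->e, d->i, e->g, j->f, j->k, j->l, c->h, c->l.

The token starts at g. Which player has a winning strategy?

A0 = {f, i}
A1: add {d, j, k} — d (Pursuer) has d→i; j (Pursuer) has j→f; k (Pursuer) has k→i.
A2 = A1; e.g. c (Pursuer) has no edge into A1. Fixed point.
g never enters the attractor, so Evader can avoid the target forever.

Evader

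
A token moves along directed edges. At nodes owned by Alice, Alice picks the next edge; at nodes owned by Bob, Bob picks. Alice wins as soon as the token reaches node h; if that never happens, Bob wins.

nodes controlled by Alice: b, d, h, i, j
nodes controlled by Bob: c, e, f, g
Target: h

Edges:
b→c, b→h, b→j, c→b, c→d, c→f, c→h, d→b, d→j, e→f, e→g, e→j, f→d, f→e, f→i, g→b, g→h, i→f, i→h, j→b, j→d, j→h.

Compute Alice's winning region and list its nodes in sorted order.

b, d, g, h, i, j

A0 = {h}
A1: add {b, i, j} — b (Alice) has b→h; i (Alice) has i→h; j (Alice) has j→h.
A2: add {d, g} — d (Alice) has d→b; g (Bob): all of {b, h} already in.
A3 = A2; e.g. c (Bob) can still go to f. Fixed point.
Alice's winning region = {b, d, g, h, i, j}.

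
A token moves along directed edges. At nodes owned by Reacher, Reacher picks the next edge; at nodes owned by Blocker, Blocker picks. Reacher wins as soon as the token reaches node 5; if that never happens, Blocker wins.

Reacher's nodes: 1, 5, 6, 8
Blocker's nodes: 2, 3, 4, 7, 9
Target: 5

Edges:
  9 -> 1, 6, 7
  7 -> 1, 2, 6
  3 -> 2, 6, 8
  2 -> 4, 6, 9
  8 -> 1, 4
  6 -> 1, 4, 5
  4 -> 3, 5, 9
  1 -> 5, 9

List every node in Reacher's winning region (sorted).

1, 5, 6, 8

A0 = {5}
A1: add {1, 6} — 1 (Reacher) has 1→5; 6 (Reacher) has 6→5.
A2: add {8} — 8 (Reacher) has 8→1.
A3 = A2; e.g. 2 (Blocker) can still go to 4. Fixed point.
Reacher's winning region = {1, 5, 6, 8}.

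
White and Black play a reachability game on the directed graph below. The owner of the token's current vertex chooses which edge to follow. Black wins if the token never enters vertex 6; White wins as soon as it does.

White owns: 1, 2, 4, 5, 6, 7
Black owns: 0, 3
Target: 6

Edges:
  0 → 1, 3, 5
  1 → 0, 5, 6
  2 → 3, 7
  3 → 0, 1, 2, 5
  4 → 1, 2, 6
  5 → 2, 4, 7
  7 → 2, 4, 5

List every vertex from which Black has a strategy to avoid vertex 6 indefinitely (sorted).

A0 = {6}
A1: add {1, 4} — 1 (White) has 1→6; 4 (White) has 4→6.
A2: add {5, 7} — 5 (White) has 5→4; 7 (White) has 7→4.
A3: add {2} — 2 (White) has 2→7.
A4 = A3; e.g. 0 (Black) can still go to 3. Fixed point.
White's attractor = {1, 2, 4, 5, 6, 7}; Black avoids the target exactly from the complement.

0, 3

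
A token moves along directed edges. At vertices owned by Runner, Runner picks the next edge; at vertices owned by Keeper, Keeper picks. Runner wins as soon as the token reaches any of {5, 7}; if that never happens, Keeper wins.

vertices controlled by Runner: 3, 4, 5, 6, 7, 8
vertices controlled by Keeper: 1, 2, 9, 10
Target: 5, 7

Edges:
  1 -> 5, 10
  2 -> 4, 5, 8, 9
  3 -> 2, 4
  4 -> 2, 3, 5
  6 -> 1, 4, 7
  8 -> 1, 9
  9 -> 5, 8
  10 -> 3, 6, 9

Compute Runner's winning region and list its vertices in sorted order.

3, 4, 5, 6, 7

A0 = {5, 7}
A1: add {4, 6} — 4 (Runner) has 4→5; 6 (Runner) has 6→7.
A2: add {3} — 3 (Runner) has 3→4.
A3 = A2; e.g. 1 (Keeper) can still go to 10. Fixed point.
Runner's winning region = {3, 4, 5, 6, 7}.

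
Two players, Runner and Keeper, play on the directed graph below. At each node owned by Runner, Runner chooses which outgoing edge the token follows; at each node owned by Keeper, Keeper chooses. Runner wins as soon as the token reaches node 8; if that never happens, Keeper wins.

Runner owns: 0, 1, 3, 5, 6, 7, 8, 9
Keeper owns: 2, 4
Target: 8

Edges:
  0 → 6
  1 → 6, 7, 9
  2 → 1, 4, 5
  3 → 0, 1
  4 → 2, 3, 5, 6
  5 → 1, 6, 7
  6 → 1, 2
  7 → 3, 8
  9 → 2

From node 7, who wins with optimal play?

Runner

A0 = {8}
A1: add {7} — 7 (Runner) has 7→8.
7 ∈ A1, so Runner can force the target.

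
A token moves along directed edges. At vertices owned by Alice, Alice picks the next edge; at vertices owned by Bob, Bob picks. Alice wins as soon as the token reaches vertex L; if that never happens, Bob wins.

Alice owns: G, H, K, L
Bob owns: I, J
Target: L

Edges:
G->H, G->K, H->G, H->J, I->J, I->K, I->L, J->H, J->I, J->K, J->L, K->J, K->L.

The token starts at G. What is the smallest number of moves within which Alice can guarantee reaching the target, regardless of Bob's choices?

2

A0 = {L}
A1: add {K} — K (Alice) has K→L.
A2: add {G} — G (Alice) has G→K.
G enters the attractor at level 2, so Alice can force the target in 2 moves from there.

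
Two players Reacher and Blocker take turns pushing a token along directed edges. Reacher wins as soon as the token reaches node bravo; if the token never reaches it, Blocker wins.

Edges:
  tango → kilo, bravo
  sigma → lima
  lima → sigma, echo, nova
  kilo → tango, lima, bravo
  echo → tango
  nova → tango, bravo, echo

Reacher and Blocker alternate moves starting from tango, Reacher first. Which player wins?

Track states (vertex, player-to-move).
A0 = {(bravo,Reacher), (bravo,Blocker)}
A1: add {(tango,Reacher), (kilo,Reacher), (nova,Reacher)}.
(tango,Reacher) ∈ A1 ⇒ Reacher forces the target.

Reacher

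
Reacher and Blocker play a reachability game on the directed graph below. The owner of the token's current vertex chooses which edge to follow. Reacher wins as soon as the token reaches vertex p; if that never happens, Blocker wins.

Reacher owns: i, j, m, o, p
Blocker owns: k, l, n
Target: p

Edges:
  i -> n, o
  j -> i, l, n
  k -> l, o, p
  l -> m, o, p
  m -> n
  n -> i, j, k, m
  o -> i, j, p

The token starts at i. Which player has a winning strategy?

Reacher

A0 = {p}
A1: add {o} — o (Reacher) has o→p.
A2: add {i} — i (Reacher) has i→o.
i ∈ A2, so Reacher can force the target.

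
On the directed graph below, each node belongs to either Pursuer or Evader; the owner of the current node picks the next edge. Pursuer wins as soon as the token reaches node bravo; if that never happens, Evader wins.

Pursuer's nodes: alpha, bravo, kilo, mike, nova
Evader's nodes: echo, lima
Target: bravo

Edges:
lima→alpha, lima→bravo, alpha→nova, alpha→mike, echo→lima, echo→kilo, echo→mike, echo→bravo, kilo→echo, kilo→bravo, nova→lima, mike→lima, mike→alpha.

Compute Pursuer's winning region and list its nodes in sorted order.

bravo, kilo

A0 = {bravo}
A1: add {kilo} — kilo (Pursuer) has kilo→bravo.
A2 = A1; e.g. lima (Evader) can still go to alpha. Fixed point.
Pursuer's winning region = {bravo, kilo}.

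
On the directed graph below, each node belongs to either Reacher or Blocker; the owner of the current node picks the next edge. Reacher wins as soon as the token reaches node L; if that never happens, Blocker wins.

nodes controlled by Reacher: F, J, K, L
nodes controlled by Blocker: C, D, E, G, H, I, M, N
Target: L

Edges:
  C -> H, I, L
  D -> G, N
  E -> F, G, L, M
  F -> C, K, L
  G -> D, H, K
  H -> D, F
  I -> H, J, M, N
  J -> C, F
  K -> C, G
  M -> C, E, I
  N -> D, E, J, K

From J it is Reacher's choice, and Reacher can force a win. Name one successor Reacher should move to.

A0 = {L}
A1: add {F} — F (Reacher) has F→L.
A2: add {J} — J (Reacher) has J→F.
A3 = A2; e.g. C (Blocker) can still go to H. Fixed point.
From J, successor F is in the attractor (rank 1); the other successor C is not.

F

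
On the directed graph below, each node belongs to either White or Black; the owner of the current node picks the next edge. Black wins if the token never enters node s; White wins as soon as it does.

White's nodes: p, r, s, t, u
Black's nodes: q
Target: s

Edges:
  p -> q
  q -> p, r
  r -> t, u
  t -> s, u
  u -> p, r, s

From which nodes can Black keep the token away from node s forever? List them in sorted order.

p, q

A0 = {s}
A1: add {t, u} — t (White) has t→s; u (White) has u→s.
A2: add {r} — r (White) has r→t.
A3 = A2; e.g. p (White) has no edge into A2. Fixed point.
White's attractor = {r, s, t, u}; Black avoids the target exactly from the complement.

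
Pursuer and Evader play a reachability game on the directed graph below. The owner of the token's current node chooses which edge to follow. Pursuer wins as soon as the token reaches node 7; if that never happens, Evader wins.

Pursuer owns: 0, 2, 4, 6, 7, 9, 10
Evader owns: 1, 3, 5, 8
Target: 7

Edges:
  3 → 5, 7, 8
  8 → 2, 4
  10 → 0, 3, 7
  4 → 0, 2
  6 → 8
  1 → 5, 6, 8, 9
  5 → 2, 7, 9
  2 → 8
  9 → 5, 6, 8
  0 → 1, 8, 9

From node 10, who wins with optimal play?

A0 = {7}
A1: add {10} — 10 (Pursuer) has 10→7.
A2 = A1; e.g. 0 (Pursuer) has no edge into A1. Fixed point.
10 ∈ A1, so Pursuer can force the target.

Pursuer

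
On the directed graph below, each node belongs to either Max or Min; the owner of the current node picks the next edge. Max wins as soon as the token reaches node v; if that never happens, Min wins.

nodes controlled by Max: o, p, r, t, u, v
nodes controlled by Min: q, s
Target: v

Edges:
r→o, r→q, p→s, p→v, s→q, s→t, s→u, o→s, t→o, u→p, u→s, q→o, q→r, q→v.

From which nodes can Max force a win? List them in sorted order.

A0 = {v}
A1: add {p} — p (Max) has p→v.
A2: add {u} — u (Max) has u→p.
A3 = A2; e.g. o (Max) has no edge into A2. Fixed point.
Max's winning region = {p, u, v}.

p, u, v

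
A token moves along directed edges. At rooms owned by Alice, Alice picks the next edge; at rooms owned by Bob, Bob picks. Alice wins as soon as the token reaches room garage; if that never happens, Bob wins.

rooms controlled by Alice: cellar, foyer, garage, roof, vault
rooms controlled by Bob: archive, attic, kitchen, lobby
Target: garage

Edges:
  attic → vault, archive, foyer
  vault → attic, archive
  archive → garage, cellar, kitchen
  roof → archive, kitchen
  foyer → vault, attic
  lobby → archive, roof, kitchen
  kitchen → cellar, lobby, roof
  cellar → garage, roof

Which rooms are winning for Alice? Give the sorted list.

A0 = {garage}
A1: add {cellar} — cellar (Alice) has cellar→garage.
A2 = A1; e.g. vault (Alice) has no edge into A1. Fixed point.
Alice's winning region = {cellar, garage}.

cellar, garage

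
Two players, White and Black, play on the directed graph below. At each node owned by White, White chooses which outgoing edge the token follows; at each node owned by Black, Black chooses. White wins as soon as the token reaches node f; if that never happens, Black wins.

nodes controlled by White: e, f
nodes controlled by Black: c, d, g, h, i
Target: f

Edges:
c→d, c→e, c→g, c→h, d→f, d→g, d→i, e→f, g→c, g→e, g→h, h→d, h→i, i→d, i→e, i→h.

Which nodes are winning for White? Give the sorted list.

e, f

A0 = {f}
A1: add {e} — e (White) has e→f.
A2 = A1; e.g. c (Black) can still go to d. Fixed point.
White's winning region = {e, f}.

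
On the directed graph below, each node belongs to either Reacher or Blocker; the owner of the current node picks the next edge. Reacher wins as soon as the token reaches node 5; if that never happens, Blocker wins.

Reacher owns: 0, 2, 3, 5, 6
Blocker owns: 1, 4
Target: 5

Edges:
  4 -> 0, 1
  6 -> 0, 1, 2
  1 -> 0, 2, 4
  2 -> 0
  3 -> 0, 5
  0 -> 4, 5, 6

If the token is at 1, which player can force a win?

Blocker

A0 = {5}
A1: add {0, 3} — 0 (Reacher) has 0→5; 3 (Reacher) has 3→5.
A2: add {2, 6} — 2 (Reacher) has 2→0; 6 (Reacher) has 6→0.
A3 = A2; e.g. 1 (Blocker) can still go to 4. Fixed point.
1 never enters the attractor, so Blocker can avoid the target forever.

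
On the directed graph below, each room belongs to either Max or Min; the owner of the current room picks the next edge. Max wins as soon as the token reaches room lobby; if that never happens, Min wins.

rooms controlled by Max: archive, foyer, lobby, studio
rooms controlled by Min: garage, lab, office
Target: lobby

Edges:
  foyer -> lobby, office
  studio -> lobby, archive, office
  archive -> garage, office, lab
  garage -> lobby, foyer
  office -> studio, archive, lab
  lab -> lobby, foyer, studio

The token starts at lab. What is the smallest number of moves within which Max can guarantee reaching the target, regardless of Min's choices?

2

A0 = {lobby}
A1: add {foyer, studio} — foyer (Max) has foyer→lobby; studio (Max) has studio→lobby.
A2: add {garage, lab} — garage (Min): all of {lobby, foyer} already in; lab (Min): all of {lobby, foyer, studio} already in.
lab enters the attractor at level 2, so Max can force the target in 2 moves from there.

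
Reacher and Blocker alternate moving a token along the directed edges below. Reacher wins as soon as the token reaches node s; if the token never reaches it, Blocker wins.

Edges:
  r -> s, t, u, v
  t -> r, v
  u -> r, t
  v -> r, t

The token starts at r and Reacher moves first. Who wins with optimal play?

Reacher

Track states (vertex, player-to-move).
A0 = {(s,Reacher), (s,Blocker)}
A1: add {(r,Reacher)}.
(r,Reacher) ∈ A1 ⇒ Reacher forces the target.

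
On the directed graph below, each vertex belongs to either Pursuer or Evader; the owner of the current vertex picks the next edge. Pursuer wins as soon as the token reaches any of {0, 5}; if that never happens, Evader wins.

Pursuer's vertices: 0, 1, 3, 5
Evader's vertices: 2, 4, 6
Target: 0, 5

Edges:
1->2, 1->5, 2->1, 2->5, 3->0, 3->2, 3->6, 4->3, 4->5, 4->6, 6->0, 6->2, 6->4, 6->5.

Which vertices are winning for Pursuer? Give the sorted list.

A0 = {0, 5}
A1: add {1, 3} — 1 (Pursuer) has 1→5; 3 (Pursuer) has 3→0.
A2: add {2} — 2 (Evader): all of {1, 5} already in.
A3 = A2; e.g. 4 (Evader) can still go to 6. Fixed point.
Pursuer's winning region = {0, 1, 2, 3, 5}.

0, 1, 2, 3, 5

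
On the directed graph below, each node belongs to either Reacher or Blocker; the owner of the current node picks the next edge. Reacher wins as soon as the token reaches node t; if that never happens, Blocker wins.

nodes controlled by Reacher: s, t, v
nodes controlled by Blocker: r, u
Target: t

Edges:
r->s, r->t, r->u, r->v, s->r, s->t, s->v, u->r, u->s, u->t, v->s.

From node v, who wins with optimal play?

Reacher

A0 = {t}
A1: add {s} — s (Reacher) has s→t.
A2: add {v} — v (Reacher) has v→s.
A3 = A2; e.g. r (Blocker) can still go to u. Fixed point.
v ∈ A2, so Reacher can force the target.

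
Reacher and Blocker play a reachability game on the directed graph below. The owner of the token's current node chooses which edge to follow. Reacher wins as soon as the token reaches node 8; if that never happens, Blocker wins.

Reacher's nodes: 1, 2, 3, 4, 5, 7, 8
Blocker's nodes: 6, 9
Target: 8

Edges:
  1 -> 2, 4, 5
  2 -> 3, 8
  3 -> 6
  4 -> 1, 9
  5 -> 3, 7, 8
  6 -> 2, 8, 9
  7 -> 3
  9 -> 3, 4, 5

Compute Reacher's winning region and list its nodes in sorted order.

A0 = {8}
A1: add {2, 5} — 2 (Reacher) has 2→8; 5 (Reacher) has 5→8.
A2: add {1} — 1 (Reacher) has 1→2.
A3: add {4} — 4 (Reacher) has 4→1.
A4 = A3; e.g. 3 (Reacher) has no edge into A3. Fixed point.
Reacher's winning region = {1, 2, 4, 5, 8}.

1, 2, 4, 5, 8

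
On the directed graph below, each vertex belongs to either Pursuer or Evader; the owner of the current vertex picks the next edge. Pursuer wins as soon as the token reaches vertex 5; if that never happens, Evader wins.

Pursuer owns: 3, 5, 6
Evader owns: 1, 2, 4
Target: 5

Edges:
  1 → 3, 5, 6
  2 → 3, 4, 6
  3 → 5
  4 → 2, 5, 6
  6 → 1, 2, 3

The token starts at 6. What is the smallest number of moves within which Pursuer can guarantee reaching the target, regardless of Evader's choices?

2

A0 = {5}
A1: add {3} — 3 (Pursuer) has 3→5.
A2: add {6} — 6 (Pursuer) has 6→3.
6 enters the attractor at level 2, so Pursuer can force the target in 2 moves from there.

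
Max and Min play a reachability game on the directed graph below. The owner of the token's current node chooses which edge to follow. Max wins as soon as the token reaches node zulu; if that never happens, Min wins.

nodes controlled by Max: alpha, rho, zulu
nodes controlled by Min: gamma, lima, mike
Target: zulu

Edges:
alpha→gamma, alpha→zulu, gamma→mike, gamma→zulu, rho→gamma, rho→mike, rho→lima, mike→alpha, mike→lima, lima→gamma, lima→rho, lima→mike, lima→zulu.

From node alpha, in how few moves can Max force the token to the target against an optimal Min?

A0 = {zulu}
A1: add {alpha} — alpha (Max) has alpha→zulu.
A2 = A1; e.g. gamma (Min) can still go to mike. Fixed point.
alpha enters the attractor at level 1, so Max can force the target in 1 move from there.

1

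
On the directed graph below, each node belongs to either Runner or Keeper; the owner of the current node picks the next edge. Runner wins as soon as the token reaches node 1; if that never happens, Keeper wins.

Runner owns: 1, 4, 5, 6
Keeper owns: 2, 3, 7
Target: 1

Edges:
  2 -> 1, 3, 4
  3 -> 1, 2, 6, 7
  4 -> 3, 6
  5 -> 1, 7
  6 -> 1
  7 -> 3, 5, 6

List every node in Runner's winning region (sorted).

A0 = {1}
A1: add {5, 6} — 5 (Runner) has 5→1; 6 (Runner) has 6→1.
A2: add {4} — 4 (Runner) has 4→6.
A3 = A2; e.g. 2 (Keeper) can still go to 3. Fixed point.
Runner's winning region = {1, 4, 5, 6}.

1, 4, 5, 6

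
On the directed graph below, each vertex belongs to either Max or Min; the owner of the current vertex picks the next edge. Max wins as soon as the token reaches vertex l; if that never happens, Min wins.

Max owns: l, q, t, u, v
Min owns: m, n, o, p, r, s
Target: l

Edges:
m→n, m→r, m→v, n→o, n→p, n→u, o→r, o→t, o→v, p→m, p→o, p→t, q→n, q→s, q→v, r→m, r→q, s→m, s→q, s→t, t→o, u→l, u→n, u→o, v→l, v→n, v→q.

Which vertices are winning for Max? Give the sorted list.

l, q, u, v

A0 = {l}
A1: add {u, v} — u (Max) has u→l; v (Max) has v→l.
A2: add {q} — q (Max) has q→v.
A3 = A2; e.g. m (Min) can still go to n. Fixed point.
Max's winning region = {l, q, u, v}.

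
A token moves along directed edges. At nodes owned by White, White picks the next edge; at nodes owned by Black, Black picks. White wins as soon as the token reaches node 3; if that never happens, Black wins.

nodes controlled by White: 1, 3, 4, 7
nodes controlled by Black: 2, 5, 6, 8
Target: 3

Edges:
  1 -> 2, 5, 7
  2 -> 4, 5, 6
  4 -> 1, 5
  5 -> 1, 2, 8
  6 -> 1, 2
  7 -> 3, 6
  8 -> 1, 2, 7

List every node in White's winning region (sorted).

A0 = {3}
A1: add {7} — 7 (White) has 7→3.
A2: add {1} — 1 (White) has 1→7.
A3: add {4} — 4 (White) has 4→1.
A4 = A3; e.g. 2 (Black) can still go to 5. Fixed point.
White's winning region = {1, 3, 4, 7}.

1, 3, 4, 7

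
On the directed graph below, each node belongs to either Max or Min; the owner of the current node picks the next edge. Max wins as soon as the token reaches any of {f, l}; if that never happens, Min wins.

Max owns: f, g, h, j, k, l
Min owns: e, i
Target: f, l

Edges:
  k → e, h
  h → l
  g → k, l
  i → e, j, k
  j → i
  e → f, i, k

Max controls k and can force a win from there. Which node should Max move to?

h

A0 = {f, l}
A1: add {g, h} — g (Max) has g→l; h (Max) has h→l.
A2: add {k} — k (Max) has k→h.
A3 = A2; e.g. e (Min) can still go to i. Fixed point.
From k, successor h is in the attractor (rank 1); the other successor e is not.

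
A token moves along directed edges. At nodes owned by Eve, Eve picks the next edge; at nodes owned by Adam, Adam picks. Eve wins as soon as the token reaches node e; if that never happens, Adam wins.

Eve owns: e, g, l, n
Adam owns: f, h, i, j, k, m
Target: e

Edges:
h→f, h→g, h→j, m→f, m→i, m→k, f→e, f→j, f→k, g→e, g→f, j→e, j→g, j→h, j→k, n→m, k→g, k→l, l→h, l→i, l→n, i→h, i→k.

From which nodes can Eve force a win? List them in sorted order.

A0 = {e}
A1: add {g} — g (Eve) has g→e.
A2 = A1; e.g. f (Adam) can still go to j. Fixed point.
Eve's winning region = {e, g}.

e, g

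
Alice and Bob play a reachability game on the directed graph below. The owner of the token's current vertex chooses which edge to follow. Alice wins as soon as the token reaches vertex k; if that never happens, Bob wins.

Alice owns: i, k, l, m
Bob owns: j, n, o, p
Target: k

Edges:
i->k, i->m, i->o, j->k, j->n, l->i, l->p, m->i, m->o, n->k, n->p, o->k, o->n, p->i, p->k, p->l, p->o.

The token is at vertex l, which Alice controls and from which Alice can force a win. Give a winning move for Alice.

i

A0 = {k}
A1: add {i} — i (Alice) has i→k.
A2: add {l, m} — l (Alice) has l→i; m (Alice) has m→i.
A3 = A2; e.g. j (Bob) can still go to n. Fixed point.
From l, successor i is in the attractor (rank 1); the other successor p is not.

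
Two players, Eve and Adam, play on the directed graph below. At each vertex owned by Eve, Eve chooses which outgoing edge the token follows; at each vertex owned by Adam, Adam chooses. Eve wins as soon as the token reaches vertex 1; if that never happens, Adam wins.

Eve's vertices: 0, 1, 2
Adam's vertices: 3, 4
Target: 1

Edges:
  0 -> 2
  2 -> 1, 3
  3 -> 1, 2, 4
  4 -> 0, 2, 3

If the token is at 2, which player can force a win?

A0 = {1}
A1: add {2} — 2 (Eve) has 2→1.
2 ∈ A1, so Eve can force the target.

Eve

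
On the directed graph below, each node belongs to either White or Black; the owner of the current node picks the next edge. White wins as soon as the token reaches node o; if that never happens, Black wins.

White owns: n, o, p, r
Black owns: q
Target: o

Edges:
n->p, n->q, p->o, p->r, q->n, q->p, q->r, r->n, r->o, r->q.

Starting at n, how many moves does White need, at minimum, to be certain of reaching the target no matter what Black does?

A0 = {o}
A1: add {p, r} — p (White) has p→o; r (White) has r→o.
A2: add {n} — n (White) has n→p.
n enters the attractor at level 2, so White can force the target in 2 moves from there.

2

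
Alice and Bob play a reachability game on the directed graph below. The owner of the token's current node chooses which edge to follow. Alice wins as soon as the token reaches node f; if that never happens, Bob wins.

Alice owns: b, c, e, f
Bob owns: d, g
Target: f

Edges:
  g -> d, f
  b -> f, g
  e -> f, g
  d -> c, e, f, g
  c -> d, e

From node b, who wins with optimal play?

A0 = {f}
A1: add {b, e} — b (Alice) has b→f; e (Alice) has e→f.
b ∈ A1, so Alice can force the target.

Alice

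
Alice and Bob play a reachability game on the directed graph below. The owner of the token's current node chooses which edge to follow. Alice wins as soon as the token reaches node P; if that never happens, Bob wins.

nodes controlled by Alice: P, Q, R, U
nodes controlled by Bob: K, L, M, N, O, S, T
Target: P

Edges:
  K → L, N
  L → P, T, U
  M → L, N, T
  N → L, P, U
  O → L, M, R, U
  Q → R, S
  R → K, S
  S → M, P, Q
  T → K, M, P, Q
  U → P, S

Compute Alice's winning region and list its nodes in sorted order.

A0 = {P}
A1: add {U} — U (Alice) has U→P.
A2 = A1; e.g. K (Bob) can still go to L. Fixed point.
Alice's winning region = {P, U}.

P, U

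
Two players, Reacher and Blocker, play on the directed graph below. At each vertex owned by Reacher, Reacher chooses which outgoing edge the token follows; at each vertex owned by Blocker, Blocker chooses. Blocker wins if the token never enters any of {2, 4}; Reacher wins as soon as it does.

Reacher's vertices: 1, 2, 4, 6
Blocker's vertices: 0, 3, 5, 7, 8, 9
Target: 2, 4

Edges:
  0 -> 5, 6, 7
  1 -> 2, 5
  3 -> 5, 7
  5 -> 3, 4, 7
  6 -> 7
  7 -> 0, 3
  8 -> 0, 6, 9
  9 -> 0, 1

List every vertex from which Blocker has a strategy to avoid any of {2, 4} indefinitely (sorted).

0, 3, 5, 6, 7, 8, 9

A0 = {2, 4}
A1: add {1} — 1 (Reacher) has 1→2.
A2 = A1; e.g. 0 (Blocker) can still go to 5. Fixed point.
Reacher's attractor = {1, 2, 4}; Blocker avoids the target exactly from the complement.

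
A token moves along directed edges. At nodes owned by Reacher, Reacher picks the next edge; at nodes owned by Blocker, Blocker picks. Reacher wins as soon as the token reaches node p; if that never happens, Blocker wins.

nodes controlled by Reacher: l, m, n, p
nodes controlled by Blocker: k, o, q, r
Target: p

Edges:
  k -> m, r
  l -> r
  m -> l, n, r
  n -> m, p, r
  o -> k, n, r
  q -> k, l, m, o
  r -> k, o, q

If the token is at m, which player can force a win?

Reacher

A0 = {p}
A1: add {n} — n (Reacher) has n→p.
A2: add {m} — m (Reacher) has m→n.
A3 = A2; e.g. k (Blocker) can still go to r. Fixed point.
m ∈ A2, so Reacher can force the target.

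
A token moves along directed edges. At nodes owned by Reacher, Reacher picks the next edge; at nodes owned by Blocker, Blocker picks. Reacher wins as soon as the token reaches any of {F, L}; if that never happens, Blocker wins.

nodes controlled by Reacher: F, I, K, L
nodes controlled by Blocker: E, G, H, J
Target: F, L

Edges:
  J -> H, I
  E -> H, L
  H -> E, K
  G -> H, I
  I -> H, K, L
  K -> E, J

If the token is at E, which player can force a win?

A0 = {F, L}
A1: add {I} — I (Reacher) has I→L.
A2 = A1; e.g. E (Blocker) can still go to H. Fixed point.
E never enters the attractor, so Blocker can avoid the target forever.

Blocker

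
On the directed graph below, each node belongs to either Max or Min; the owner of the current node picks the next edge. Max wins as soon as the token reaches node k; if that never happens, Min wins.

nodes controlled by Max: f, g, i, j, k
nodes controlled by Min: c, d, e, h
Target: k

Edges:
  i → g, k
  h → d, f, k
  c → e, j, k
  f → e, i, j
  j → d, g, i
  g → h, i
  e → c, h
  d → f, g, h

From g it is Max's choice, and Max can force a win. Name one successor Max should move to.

A0 = {k}
A1: add {i} — i (Max) has i→k.
A2: add {f, g, j} — f (Max) has f→i; g (Max) has g→i; j (Max) has j→i.
A3 = A2; e.g. c (Min) can still go to e. Fixed point.
From g, successor i is in the attractor (rank 1); the other successor h is not.

i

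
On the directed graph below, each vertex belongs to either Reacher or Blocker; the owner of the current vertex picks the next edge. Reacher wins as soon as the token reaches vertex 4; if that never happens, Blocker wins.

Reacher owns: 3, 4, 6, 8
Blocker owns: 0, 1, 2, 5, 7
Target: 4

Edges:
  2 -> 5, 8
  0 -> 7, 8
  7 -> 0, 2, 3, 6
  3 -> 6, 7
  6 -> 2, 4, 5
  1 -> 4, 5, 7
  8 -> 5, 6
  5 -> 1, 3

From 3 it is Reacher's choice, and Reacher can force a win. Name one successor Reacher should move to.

A0 = {4}
A1: add {6} — 6 (Reacher) has 6→4.
A2: add {3, 8} — 3 (Reacher) has 3→6; 8 (Reacher) has 8→6.
A3 = A2; e.g. 0 (Blocker) can still go to 7. Fixed point.
From 3, successor 6 is in the attractor (rank 1); the other successor 7 is not.

6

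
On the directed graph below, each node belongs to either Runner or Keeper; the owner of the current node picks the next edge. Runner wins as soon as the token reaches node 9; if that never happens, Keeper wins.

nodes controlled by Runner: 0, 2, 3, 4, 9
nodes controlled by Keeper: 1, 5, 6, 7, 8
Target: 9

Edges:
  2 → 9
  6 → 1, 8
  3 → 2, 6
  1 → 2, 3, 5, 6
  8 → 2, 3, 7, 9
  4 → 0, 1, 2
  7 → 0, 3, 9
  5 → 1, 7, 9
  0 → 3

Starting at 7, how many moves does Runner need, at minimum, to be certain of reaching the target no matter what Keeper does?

A0 = {9}
A1: add {2} — 2 (Runner) has 2→9.
A2: add {3, 4} — 3 (Runner) has 3→2; 4 (Runner) has 4→2.
A3: add {0} — 0 (Runner) has 0→3.
A4: add {7} — 7 (Keeper): all of {0, 3, 9} already in.
7 enters the attractor at level 4, so Runner can force the target in 4 moves from there.

4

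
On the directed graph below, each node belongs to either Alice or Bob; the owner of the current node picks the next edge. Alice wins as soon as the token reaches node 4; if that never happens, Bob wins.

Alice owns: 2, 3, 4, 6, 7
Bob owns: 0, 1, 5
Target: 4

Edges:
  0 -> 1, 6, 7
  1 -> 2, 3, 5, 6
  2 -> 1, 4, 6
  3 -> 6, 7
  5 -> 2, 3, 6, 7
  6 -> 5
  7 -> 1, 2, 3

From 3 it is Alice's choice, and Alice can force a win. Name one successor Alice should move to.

A0 = {4}
A1: add {2} — 2 (Alice) has 2→4.
A2: add {7} — 7 (Alice) has 7→2.
A3: add {3} — 3 (Alice) has 3→7.
A4 = A3; e.g. 0 (Bob) can still go to 1. Fixed point.
From 3, successor 7 is in the attractor (rank 2); the other successor 6 is not.

7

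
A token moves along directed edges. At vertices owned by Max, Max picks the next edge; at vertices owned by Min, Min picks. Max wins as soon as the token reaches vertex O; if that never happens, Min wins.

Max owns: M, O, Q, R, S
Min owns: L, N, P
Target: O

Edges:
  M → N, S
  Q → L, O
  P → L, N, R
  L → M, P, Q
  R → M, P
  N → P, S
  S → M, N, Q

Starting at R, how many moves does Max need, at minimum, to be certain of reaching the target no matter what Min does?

A0 = {O}
A1: add {Q} — Q (Max) has Q→O.
A2: add {S} — S (Max) has S→Q.
A3: add {M} — M (Max) has M→S.
A4: add {R} — R (Max) has R→M.
A5 = A4; e.g. L (Min) can still go to P. Fixed point.
R enters the attractor at level 4, so Max can force the target in 4 moves from there.

4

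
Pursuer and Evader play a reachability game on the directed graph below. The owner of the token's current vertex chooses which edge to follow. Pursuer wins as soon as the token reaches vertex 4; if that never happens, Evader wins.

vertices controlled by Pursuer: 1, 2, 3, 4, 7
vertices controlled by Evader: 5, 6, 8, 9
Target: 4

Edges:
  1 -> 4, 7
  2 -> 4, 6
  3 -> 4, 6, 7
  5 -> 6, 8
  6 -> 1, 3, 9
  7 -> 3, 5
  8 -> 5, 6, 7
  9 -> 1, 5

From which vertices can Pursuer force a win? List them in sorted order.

A0 = {4}
A1: add {1, 2, 3} — 1 (Pursuer) has 1→4; 2 (Pursuer) has 2→4; 3 (Pursuer) has 3→4.
A2: add {7} — 7 (Pursuer) has 7→3.
A3 = A2; e.g. 5 (Evader) can still go to 6. Fixed point.
Pursuer's winning region = {1, 2, 3, 4, 7}.

1, 2, 3, 4, 7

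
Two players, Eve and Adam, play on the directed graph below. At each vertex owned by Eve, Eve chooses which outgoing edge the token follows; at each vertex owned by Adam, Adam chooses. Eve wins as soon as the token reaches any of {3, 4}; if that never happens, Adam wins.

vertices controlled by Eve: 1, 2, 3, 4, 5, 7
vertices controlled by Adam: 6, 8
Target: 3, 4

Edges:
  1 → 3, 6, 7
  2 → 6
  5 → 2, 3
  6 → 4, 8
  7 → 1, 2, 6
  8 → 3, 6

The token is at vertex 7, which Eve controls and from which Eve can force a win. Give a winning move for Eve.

1

A0 = {3, 4}
A1: add {1, 5} — 1 (Eve) has 1→3; 5 (Eve) has 5→3.
A2: add {7} — 7 (Eve) has 7→1.
A3 = A2; e.g. 2 (Eve) has no edge into A2. Fixed point.
From 7, successor 1 is in the attractor (rank 1); the other successors 2, 6 are not.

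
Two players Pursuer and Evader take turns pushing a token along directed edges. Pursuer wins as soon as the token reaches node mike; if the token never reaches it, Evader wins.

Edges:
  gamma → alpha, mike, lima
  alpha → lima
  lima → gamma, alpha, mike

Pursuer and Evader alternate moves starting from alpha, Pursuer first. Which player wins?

Evader

Track states (vertex, player-to-move).
A0 = {(mike,Pursuer), (mike,Evader)}
A1: add {(gamma,Pursuer), (lima,Pursuer)}.
A2: add {(alpha,Evader)}.
A3 = A2; e.g. (gamma,Evader) stays out. (alpha,Pursuer) never enters ⇒ Evader avoids the target.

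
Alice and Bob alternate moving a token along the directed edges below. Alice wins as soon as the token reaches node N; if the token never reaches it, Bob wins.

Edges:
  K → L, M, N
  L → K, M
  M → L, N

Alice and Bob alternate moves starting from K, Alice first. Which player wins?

Alice

Track states (vertex, player-to-move).
A0 = {(N,Alice), (N,Bob)}
A1: add {(K,Alice), (M,Alice)}.
(K,Alice) ∈ A1 ⇒ Alice forces the target.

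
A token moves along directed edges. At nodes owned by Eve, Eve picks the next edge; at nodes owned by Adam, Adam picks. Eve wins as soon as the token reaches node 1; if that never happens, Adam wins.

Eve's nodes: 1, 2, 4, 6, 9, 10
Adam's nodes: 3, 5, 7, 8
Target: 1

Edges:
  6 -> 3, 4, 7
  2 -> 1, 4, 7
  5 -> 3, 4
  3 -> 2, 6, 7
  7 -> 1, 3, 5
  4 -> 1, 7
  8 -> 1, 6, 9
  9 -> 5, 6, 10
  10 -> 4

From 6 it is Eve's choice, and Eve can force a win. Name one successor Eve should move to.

4

A0 = {1}
A1: add {2, 4} — 2 (Eve) has 2→1; 4 (Eve) has 4→1.
A2: add {6, 10} — 6 (Eve) has 6→4; 10 (Eve) has 10→4.
A3: add {9} — 9 (Eve) has 9→6.
A4: add {8} — 8 (Adam): all of {1, 6, 9} already in.
A5 = A4; e.g. 3 (Adam) can still go to 7. Fixed point.
From 6, successor 4 is in the attractor (rank 1); the other successors 3, 7 are not.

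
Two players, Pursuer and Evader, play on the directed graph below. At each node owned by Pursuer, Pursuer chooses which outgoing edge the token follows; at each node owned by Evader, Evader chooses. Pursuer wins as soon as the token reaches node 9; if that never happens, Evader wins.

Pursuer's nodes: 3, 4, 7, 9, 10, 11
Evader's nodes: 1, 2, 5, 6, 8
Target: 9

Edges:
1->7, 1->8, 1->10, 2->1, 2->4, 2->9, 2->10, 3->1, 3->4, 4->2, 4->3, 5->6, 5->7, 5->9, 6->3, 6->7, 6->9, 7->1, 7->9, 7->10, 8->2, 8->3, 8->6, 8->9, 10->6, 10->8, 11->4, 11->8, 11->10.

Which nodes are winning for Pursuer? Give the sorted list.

7, 9

A0 = {9}
A1: add {7} — 7 (Pursuer) has 7→9.
A2 = A1; e.g. 1 (Evader) can still go to 8. Fixed point.
Pursuer's winning region = {7, 9}.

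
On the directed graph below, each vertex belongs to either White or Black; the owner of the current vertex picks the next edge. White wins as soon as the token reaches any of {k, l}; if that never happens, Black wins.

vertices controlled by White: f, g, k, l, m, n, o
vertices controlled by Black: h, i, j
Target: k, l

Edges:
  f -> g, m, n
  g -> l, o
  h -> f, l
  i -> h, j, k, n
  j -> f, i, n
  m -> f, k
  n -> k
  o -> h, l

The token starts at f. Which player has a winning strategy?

White

A0 = {k, l}
A1: add {g, m, n, o} — g (White) has g→l; m (White) has m→k; n (White) has n→k; o (White) has o→l.
A2: add {f} — f (White) has f→g.
f ∈ A2, so White can force the target.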